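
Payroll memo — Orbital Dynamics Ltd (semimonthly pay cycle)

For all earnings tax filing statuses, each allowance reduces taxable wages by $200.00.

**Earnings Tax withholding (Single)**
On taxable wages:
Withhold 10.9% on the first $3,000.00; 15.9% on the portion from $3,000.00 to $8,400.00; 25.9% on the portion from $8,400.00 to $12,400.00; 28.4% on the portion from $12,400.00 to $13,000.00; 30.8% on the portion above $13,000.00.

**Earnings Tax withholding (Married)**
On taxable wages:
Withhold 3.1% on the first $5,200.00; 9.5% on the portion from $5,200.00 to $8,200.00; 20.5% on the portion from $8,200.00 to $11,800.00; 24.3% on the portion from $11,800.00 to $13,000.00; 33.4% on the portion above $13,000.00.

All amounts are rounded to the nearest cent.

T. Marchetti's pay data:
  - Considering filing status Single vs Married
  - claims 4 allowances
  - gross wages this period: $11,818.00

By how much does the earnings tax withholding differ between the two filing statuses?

Earnings Tax (Single): taxable = $11,818.00 − 4×$200.00 = $11,018.00
  $1,185.60 + 25.9% × ($11,018.00 − $8,400.00) = $1,185.60 + 25.9% × $2,618.00 = $1,863.66
Earnings Tax (Married): taxable = $11,818.00 − 4×$200.00 = $11,018.00
  $446.20 + 20.5% × ($11,018.00 − $8,200.00) = $446.20 + 20.5% × $2,818.00 = $1,023.89
Difference: |$1,863.66 − $1,023.89| = $839.77 (higher under Single)

$839.77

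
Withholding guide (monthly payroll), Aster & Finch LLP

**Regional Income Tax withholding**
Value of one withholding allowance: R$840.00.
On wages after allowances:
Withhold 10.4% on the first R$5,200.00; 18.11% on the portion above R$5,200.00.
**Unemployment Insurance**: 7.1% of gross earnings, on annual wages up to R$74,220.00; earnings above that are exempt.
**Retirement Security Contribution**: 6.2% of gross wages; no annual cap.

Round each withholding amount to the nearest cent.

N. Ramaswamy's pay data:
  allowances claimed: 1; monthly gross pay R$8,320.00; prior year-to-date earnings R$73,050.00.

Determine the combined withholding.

R$1,552.62

Regional Income Tax: taxable = R$8,320.00 − 1×R$840.00 = R$7,480.00
  R$540.80 + 18.11% × (R$7,480.00 − R$5,200.00) = R$540.80 + 18.11% × R$2,280.00 = R$953.71
Unemployment Insurance: cap R$74,220.00 − YTD R$73,050.00 = R$1,170.00 subject; 7.1% × R$1,170.00 = R$83.07
Retirement Security Contribution: 6.2% × R$8,320.00 = R$515.84
Total: R$953.71 + R$83.07 + R$515.84 = R$1,552.62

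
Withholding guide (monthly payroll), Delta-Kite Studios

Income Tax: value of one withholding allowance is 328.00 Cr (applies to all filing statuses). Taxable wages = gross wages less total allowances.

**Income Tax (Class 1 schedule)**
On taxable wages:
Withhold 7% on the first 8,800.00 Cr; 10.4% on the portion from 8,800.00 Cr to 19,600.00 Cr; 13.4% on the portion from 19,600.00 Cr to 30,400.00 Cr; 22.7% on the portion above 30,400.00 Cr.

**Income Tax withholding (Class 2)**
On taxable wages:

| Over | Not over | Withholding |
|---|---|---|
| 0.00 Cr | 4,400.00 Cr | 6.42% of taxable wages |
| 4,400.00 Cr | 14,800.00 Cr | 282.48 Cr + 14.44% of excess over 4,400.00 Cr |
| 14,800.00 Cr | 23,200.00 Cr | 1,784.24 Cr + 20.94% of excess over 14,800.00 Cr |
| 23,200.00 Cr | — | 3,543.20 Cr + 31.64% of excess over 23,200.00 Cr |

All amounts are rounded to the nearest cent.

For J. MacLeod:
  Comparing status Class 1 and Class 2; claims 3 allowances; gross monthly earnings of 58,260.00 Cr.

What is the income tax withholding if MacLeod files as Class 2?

14,324.85 Cr

Income Tax (Class 2): taxable = 58,260.00 Cr − 3×328.00 Cr = 57,276.00 Cr
  3,543.20 Cr + 31.64% × (57,276.00 Cr − 23,200.00 Cr) = 3,543.20 Cr + 31.64% × 34,076.00 Cr = 14,324.85 Cr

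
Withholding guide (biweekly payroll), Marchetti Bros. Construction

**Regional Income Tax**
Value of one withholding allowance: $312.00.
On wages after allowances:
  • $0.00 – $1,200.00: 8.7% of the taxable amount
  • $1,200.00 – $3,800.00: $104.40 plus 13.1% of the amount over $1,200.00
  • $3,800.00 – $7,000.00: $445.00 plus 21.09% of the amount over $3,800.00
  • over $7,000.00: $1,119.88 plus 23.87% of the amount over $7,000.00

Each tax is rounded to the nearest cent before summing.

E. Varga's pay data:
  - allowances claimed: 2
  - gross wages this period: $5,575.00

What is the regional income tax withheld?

Regional Income Tax: taxable = $5,575.00 − 2×$312.00 = $4,951.00
  $445.00 + 21.09% × ($4,951.00 − $3,800.00) = $445.00 + 21.09% × $1,151.00 = $687.75

$687.75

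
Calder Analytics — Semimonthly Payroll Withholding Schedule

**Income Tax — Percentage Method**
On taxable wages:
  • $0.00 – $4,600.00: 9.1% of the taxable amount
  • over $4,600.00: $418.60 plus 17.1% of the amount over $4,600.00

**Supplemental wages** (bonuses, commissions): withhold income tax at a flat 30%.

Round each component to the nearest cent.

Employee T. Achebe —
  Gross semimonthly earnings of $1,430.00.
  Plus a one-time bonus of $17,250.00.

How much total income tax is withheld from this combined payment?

$5,305.13

Income Tax: taxable = $1,430.00
  9.1% × $1,430.00 = $130.13
Supplemental (30% flat on bonus): 30% × $17,250.00 = $5,175.00
Total income tax: $130.13 + $5,175.00 = $5,305.13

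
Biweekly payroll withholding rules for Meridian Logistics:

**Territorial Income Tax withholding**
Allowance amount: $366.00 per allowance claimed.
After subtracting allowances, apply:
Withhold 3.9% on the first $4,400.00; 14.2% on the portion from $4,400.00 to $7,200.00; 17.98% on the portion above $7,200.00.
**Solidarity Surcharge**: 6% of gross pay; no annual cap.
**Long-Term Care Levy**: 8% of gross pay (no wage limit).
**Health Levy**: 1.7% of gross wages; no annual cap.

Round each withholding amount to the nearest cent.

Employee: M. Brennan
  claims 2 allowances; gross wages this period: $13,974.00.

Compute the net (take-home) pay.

$10,124.53

Territorial Income Tax: taxable = $13,974.00 − 2×$366.00 = $13,242.00
  $569.20 + 17.98% × ($13,242.00 − $7,200.00) = $569.20 + 17.98% × $6,042.00 = $1,655.55
Solidarity Surcharge: 6% × $13,974.00 = $838.44
Long-Term Care Levy: 8% × $13,974.00 = $1,117.92
Health Levy: 1.7% × $13,974.00 = $237.56
Total withheld: $1,655.55 + $838.44 + $1,117.92 + $237.56 = $3,849.47
Net pay: $13,974.00 − $3,849.47 = $10,124.53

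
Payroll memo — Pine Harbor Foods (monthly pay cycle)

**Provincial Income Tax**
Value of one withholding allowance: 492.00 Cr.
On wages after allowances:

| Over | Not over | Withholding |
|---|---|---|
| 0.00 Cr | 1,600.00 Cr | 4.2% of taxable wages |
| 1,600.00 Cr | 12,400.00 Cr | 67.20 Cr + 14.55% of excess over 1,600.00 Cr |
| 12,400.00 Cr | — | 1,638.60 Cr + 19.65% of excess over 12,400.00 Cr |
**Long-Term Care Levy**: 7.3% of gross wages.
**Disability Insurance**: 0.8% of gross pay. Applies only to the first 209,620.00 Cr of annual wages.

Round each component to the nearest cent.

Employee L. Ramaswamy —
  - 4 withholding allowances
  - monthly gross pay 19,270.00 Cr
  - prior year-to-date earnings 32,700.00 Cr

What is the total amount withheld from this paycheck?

Provincial Income Tax: taxable = 19,270.00 Cr − 4×492.00 Cr = 17,302.00 Cr
  1,638.60 Cr + 19.65% × (17,302.00 Cr − 12,400.00 Cr) = 1,638.60 Cr + 19.65% × 4,902.00 Cr = 2,601.84 Cr
Long-Term Care Levy: 7.3% × 19,270.00 Cr = 1,406.71 Cr
Disability Insurance: 0.8% × 19,270.00 Cr = 154.16 Cr
Total: 2,601.84 Cr + 1,406.71 Cr + 154.16 Cr = 4,162.71 Cr

4,162.71 Cr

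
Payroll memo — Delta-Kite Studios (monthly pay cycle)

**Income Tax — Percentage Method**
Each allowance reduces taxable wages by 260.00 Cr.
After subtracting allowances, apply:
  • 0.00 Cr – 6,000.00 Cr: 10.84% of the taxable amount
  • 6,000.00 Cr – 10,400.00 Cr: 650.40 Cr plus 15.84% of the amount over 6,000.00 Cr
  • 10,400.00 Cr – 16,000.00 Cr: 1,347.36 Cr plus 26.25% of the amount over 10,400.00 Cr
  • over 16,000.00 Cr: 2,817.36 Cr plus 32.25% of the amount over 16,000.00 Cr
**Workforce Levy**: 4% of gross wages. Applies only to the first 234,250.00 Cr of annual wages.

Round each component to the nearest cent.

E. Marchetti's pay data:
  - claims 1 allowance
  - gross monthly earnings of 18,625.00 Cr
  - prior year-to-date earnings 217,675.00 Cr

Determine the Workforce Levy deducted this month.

Workforce Levy: cap 234,250.00 Cr − YTD 217,675.00 Cr = 16,575.00 Cr subject; 4% × 16,575.00 Cr = 663.00 Cr

663.00 Cr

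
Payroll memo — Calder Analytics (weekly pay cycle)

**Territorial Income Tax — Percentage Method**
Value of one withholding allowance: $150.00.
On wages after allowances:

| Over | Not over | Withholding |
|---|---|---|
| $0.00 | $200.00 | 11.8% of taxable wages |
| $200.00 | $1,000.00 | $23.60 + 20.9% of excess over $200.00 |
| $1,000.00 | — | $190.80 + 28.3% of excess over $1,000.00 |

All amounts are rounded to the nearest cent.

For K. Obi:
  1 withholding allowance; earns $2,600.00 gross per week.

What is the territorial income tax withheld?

Territorial Income Tax: taxable = $2,600.00 − 1×$150.00 = $2,450.00
  $190.80 + 28.3% × ($2,450.00 − $1,000.00) = $190.80 + 28.3% × $1,450.00 = $601.15

$601.15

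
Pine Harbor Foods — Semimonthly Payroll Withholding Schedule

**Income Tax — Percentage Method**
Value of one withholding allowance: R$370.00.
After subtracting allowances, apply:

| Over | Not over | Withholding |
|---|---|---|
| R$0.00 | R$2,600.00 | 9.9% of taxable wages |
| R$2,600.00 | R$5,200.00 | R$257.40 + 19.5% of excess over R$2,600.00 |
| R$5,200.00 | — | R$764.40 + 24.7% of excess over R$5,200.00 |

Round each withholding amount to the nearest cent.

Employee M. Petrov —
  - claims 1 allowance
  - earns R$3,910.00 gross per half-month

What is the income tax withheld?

Income Tax: taxable = R$3,910.00 − 1×R$370.00 = R$3,540.00
  R$257.40 + 19.5% × (R$3,540.00 − R$2,600.00) = R$257.40 + 19.5% × R$940.00 = R$440.70

R$440.70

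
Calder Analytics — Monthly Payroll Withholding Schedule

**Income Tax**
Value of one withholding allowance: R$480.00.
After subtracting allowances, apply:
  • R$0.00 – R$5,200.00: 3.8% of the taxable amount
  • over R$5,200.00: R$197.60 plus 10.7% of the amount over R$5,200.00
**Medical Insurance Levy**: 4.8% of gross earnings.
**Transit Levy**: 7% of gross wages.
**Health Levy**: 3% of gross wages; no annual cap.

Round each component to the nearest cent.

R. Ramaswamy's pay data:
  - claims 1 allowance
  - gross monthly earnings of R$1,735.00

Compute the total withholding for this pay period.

Income Tax: taxable = R$1,735.00 − 1×R$480.00 = R$1,255.00
  3.8% × R$1,255.00 = R$47.69
Medical Insurance Levy: 4.8% × R$1,735.00 = R$83.28
Transit Levy: 7% × R$1,735.00 = R$121.45
Health Levy: 3% × R$1,735.00 = R$52.05
Total: R$47.69 + R$83.28 + R$121.45 + R$52.05 = R$304.47

R$304.47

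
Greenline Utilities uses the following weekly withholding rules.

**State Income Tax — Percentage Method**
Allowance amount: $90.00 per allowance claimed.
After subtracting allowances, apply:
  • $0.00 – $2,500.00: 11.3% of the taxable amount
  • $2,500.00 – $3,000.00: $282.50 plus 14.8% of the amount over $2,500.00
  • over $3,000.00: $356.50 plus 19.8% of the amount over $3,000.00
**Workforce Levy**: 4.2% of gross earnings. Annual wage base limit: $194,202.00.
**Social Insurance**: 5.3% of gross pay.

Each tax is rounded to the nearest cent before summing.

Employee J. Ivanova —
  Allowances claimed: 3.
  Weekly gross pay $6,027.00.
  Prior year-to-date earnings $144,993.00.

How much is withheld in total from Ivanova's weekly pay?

$1,474.95

State Income Tax: taxable = $6,027.00 − 3×$90.00 = $5,757.00
  $356.50 + 19.8% × ($5,757.00 − $3,000.00) = $356.50 + 19.8% × $2,757.00 = $902.39
Workforce Levy: 4.2% × $6,027.00 = $253.13
Social Insurance: 5.3% × $6,027.00 = $319.43
Total: $902.39 + $253.13 + $319.43 = $1,474.95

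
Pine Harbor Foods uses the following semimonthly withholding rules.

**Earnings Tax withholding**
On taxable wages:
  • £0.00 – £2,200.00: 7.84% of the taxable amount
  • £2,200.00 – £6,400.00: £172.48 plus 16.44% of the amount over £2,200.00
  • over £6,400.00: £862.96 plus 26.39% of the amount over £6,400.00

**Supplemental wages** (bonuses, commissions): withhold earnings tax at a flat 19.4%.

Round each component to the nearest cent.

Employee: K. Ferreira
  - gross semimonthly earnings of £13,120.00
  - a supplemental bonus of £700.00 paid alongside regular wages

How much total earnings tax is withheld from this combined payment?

Earnings Tax: taxable = £13,120.00
  £862.96 + 26.39% × (£13,120.00 − £6,400.00) = £862.96 + 26.39% × £6,720.00 = £2,636.37
Supplemental (19.4% flat on bonus): 19.4% × £700.00 = £135.80
Total earnings tax: £2,636.37 + £135.80 = £2,772.17

£2,772.17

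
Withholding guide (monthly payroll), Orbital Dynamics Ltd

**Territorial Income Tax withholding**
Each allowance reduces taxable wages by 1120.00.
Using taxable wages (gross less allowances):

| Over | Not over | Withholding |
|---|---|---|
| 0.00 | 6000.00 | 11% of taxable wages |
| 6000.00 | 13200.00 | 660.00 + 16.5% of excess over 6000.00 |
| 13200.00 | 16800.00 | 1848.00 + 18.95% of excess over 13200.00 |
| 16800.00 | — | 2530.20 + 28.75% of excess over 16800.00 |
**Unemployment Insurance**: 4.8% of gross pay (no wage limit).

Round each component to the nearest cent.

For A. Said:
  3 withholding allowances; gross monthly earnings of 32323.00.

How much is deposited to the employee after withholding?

Territorial Income Tax: taxable = 32323.00 − 3×1120.00 = 28963.00
  2530.20 + 28.75% × (28963.00 − 16800.00) = 2530.20 + 28.75% × 12163.00 = 6027.06
Unemployment Insurance: 4.8% × 32323.00 = 1551.50
Total withheld: 6027.06 + 1551.50 = 7578.56
Net pay: 32323.00 − 7578.56 = 24744.44

24744.44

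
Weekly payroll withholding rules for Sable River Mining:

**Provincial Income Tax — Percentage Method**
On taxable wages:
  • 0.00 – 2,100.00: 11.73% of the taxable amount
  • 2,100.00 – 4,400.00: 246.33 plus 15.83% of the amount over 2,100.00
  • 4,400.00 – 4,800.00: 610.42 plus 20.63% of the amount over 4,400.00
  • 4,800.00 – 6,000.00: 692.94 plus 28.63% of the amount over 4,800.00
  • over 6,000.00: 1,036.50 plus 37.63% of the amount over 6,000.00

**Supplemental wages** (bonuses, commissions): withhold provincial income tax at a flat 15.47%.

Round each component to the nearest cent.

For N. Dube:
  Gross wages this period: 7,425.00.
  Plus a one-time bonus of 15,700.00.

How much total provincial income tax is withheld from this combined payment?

4,001.52

Provincial Income Tax: taxable = 7,425.00
  1,036.50 + 37.63% × (7,425.00 − 6,000.00) = 1,036.50 + 37.63% × 1,425.00 = 1,572.73
Supplemental (15.47% flat on bonus): 15.47% × 15,700.00 = 2,428.79
Total provincial income tax: 1,572.73 + 2,428.79 = 4,001.52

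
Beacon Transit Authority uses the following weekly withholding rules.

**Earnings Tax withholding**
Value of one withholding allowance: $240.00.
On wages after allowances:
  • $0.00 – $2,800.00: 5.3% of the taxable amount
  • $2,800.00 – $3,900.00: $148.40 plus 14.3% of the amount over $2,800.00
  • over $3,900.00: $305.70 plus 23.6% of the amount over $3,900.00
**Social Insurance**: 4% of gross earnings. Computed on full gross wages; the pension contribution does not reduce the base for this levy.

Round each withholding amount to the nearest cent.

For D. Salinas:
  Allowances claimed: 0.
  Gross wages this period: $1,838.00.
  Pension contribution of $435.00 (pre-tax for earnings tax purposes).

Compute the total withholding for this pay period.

Earnings Tax: taxable = $1,838.00 − $435.00 = $1,403.00
  5.3% × $1,403.00 = $74.36
Social Insurance: 4% × $1,838.00 = $73.52
Total: $74.36 + $73.52 = $147.88

$147.88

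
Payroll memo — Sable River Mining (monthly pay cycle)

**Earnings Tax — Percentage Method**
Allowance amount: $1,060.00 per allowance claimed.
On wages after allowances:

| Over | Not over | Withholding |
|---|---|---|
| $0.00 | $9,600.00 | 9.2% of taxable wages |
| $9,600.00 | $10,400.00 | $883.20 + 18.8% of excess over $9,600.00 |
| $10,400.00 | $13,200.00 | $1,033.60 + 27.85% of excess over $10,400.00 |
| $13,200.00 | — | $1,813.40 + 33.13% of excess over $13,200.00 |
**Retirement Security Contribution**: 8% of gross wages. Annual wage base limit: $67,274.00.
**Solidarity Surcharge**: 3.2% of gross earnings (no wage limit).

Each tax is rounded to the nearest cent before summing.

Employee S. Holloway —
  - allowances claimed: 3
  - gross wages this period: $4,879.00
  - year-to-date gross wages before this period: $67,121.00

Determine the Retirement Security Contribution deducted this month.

Retirement Security Contribution: cap $67,274.00 − YTD $67,121.00 = $153.00 subject; 8% × $153.00 = $12.24

$12.24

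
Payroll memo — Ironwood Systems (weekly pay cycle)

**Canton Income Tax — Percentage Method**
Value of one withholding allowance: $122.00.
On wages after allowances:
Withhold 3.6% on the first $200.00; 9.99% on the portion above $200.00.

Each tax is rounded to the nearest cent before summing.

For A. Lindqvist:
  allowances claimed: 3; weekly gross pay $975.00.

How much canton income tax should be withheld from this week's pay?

$48.06

Canton Income Tax: taxable = $975.00 − 3×$122.00 = $609.00
  $7.20 + 9.99% × ($609.00 − $200.00) = $7.20 + 9.99% × $409.00 = $48.06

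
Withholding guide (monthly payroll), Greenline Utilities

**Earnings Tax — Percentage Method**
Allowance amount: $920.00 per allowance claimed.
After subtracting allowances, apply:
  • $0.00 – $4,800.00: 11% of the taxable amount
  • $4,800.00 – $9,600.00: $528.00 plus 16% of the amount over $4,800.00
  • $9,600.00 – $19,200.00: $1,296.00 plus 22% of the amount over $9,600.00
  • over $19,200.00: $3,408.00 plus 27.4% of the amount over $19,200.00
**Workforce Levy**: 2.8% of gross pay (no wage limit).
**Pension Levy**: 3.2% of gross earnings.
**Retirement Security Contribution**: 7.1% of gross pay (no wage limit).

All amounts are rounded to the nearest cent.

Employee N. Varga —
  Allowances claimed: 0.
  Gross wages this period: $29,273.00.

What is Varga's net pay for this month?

$19,270.24

Earnings Tax: taxable = $29,273.00
  $3,408.00 + 27.4% × ($29,273.00 − $19,200.00) = $3,408.00 + 27.4% × $10,073.00 = $6,168.00
Workforce Levy: 2.8% × $29,273.00 = $819.64
Pension Levy: 3.2% × $29,273.00 = $936.74
Retirement Security Contribution: 7.1% × $29,273.00 = $2,078.38
Total withheld: $6,168.00 + $819.64 + $936.74 + $2,078.38 = $10,002.76
Net pay: $29,273.00 − $10,002.76 = $19,270.24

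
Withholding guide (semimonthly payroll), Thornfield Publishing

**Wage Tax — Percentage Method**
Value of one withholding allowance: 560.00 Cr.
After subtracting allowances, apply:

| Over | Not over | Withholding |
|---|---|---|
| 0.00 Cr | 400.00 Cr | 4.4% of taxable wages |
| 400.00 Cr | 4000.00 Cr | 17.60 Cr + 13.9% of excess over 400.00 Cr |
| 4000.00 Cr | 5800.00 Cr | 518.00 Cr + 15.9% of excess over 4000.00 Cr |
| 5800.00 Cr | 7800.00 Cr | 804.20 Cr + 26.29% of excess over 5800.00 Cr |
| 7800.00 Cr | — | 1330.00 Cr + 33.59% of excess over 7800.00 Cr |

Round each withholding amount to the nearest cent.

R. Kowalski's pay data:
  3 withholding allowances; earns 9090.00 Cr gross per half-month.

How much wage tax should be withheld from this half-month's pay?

Wage Tax: taxable = 9090.00 Cr − 3×560.00 Cr = 7410.00 Cr
  804.20 Cr + 26.29% × (7410.00 Cr − 5800.00 Cr) = 804.20 Cr + 26.29% × 1610.00 Cr = 1227.47 Cr

1227.47 Cr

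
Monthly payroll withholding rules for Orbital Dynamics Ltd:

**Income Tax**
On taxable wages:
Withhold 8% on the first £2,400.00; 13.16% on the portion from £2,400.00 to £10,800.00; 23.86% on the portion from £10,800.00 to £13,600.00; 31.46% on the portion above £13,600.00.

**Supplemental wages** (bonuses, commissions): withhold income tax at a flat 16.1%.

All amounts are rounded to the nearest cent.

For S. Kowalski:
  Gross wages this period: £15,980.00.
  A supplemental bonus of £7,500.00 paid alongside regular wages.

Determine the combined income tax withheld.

Income Tax: taxable = £15,980.00
  £1,965.52 + 31.46% × (£15,980.00 − £13,600.00) = £1,965.52 + 31.46% × £2,380.00 = £2,714.27
Supplemental (16.1% flat on bonus): 16.1% × £7,500.00 = £1,207.50
Total income tax: £2,714.27 + £1,207.50 = £3,921.77

£3,921.77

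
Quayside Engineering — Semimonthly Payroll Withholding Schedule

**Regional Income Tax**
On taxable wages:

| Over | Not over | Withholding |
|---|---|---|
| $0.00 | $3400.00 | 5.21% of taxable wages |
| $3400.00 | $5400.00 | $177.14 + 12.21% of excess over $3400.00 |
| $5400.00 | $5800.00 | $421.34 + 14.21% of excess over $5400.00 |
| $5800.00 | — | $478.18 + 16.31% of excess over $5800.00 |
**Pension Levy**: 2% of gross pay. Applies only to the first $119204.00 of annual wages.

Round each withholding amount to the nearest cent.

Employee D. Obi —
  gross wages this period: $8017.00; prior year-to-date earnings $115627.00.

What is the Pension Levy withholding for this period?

Pension Levy: cap $119204.00 − YTD $115627.00 = $3577.00 subject; 2% × $3577.00 = $71.54

$71.54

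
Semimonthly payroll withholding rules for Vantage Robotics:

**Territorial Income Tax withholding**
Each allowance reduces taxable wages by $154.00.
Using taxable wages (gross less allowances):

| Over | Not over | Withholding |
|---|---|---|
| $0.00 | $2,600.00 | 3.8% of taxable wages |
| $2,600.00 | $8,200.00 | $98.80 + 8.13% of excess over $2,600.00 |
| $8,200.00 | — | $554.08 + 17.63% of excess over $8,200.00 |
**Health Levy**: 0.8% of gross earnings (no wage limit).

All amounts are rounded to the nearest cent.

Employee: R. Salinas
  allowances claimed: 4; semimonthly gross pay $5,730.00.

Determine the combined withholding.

$349.03

Territorial Income Tax: taxable = $5,730.00 − 4×$154.00 = $5,114.00
  $98.80 + 8.13% × ($5,114.00 − $2,600.00) = $98.80 + 8.13% × $2,514.00 = $303.19
Health Levy: 0.8% × $5,730.00 = $45.84
Total: $303.19 + $45.84 = $349.03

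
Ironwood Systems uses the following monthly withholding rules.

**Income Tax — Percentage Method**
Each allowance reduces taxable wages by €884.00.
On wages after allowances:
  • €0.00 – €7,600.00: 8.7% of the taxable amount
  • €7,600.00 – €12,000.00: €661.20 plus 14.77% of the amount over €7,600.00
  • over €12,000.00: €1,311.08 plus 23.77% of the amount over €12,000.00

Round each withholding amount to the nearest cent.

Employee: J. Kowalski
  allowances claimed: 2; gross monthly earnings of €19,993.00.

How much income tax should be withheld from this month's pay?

€2,790.76

Income Tax: taxable = €19,993.00 − 2×€884.00 = €18,225.00
  €1,311.08 + 23.77% × (€18,225.00 − €12,000.00) = €1,311.08 + 23.77% × €6,225.00 = €2,790.76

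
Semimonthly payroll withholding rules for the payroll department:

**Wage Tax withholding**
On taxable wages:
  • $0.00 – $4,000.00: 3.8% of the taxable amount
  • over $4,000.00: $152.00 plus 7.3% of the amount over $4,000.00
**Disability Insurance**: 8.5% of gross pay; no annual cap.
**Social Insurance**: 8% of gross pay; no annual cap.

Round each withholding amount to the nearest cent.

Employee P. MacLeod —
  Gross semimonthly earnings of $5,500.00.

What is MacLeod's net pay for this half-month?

$4,331.00

Wage Tax: taxable = $5,500.00
  $152.00 + 7.3% × ($5,500.00 − $4,000.00) = $152.00 + 7.3% × $1,500.00 = $261.50
Disability Insurance: 8.5% × $5,500.00 = $467.50
Social Insurance: 8% × $5,500.00 = $440.00
Total withheld: $261.50 + $467.50 + $440.00 = $1,169.00
Net pay: $5,500.00 − $1,169.00 = $4,331.00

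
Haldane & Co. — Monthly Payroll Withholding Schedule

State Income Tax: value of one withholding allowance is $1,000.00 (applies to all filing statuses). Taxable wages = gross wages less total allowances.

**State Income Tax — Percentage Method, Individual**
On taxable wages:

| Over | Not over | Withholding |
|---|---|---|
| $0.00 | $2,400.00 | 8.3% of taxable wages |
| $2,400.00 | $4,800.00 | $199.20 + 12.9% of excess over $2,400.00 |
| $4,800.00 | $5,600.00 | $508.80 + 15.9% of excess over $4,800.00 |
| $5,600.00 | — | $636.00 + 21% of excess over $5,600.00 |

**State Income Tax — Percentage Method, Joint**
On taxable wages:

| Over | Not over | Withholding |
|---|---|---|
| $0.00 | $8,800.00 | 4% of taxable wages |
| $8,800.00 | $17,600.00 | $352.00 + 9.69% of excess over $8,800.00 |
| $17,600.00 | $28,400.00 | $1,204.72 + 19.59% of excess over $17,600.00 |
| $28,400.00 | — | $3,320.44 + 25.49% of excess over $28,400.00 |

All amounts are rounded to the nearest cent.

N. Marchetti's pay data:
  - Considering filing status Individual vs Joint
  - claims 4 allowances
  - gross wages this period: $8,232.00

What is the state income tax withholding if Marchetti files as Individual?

State Income Tax (Individual): taxable = $8,232.00 − 4×$1,000.00 = $4,232.00
  $199.20 + 12.9% × ($4,232.00 − $2,400.00) = $199.20 + 12.9% × $1,832.00 = $435.53

$435.53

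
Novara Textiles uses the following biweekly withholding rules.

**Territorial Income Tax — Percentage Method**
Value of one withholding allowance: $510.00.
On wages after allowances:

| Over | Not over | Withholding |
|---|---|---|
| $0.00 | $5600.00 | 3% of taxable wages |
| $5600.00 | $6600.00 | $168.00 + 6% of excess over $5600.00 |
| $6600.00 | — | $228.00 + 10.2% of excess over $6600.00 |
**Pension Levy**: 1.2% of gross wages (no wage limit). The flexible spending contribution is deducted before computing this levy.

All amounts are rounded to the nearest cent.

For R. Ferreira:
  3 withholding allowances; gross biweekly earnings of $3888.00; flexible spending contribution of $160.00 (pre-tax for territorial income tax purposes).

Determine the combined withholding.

Territorial Income Tax: taxable = $3888.00 − $160.00 − 3×$510.00 = $2198.00
  3% × $2198.00 = $65.94
Pension Levy: 1.2% × $3728.00 = $44.74
Total: $65.94 + $44.74 = $110.68

$110.68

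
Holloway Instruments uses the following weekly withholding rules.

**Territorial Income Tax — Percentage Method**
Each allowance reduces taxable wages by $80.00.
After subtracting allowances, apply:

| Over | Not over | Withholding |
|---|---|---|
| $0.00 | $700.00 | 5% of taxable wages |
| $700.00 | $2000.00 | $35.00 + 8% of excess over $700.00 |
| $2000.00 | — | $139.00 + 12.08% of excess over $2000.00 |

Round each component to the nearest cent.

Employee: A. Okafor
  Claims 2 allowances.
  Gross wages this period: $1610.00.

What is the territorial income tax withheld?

$95.00

Territorial Income Tax: taxable = $1610.00 − 2×$80.00 = $1450.00
  $35.00 + 8% × ($1450.00 − $700.00) = $35.00 + 8% × $750.00 = $95.00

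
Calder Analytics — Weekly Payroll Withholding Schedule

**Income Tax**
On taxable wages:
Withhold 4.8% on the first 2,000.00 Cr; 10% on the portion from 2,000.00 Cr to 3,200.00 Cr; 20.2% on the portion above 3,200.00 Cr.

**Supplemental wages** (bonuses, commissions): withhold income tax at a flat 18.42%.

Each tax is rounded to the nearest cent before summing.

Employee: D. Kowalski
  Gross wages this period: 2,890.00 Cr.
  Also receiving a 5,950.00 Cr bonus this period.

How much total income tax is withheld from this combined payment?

Income Tax: taxable = 2,890.00 Cr
  96.00 Cr + 10% × (2,890.00 Cr − 2,000.00 Cr) = 96.00 Cr + 10% × 890.00 Cr = 185.00 Cr
Supplemental (18.42% flat on bonus): 18.42% × 5,950.00 Cr = 1,095.99 Cr
Total income tax: 185.00 Cr + 1,095.99 Cr = 1,280.99 Cr

1,280.99 Cr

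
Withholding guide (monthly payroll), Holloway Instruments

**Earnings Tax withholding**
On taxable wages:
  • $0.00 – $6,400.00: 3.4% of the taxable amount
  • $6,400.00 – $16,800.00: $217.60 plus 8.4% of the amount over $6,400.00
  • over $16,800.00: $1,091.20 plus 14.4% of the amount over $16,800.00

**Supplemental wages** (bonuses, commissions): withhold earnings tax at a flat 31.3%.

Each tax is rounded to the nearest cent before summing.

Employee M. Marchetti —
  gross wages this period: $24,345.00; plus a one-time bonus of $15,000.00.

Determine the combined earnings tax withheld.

Earnings Tax: taxable = $24,345.00
  $1,091.20 + 14.4% × ($24,345.00 − $16,800.00) = $1,091.20 + 14.4% × $7,545.00 = $2,177.68
Supplemental (31.3% flat on bonus): 31.3% × $15,000.00 = $4,695.00
Total earnings tax: $2,177.68 + $4,695.00 = $6,872.68

$6,872.68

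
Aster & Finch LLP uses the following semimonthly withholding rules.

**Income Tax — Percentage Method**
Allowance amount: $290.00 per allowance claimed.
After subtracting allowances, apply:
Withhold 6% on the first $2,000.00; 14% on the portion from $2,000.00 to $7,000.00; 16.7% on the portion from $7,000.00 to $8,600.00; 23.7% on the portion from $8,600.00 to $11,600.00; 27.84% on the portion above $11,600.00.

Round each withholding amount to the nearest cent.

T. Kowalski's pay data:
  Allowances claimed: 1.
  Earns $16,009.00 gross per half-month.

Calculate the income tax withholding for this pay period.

Income Tax: taxable = $16,009.00 − 1×$290.00 = $15,719.00
  $1,798.20 + 27.84% × ($15,719.00 − $11,600.00) = $1,798.20 + 27.84% × $4,119.00 = $2,944.93

$2,944.93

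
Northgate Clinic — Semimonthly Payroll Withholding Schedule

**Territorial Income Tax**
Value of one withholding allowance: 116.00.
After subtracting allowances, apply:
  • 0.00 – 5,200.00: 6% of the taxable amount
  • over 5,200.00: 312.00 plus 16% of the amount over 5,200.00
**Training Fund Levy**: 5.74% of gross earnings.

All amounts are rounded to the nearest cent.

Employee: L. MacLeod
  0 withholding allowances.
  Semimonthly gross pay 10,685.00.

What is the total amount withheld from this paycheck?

1,802.92

Territorial Income Tax: taxable = 10,685.00
  312.00 + 16% × (10,685.00 − 5,200.00) = 312.00 + 16% × 5,485.00 = 1,189.60
Training Fund Levy: 5.74% × 10,685.00 = 613.32
Total: 1,189.60 + 613.32 = 1,802.92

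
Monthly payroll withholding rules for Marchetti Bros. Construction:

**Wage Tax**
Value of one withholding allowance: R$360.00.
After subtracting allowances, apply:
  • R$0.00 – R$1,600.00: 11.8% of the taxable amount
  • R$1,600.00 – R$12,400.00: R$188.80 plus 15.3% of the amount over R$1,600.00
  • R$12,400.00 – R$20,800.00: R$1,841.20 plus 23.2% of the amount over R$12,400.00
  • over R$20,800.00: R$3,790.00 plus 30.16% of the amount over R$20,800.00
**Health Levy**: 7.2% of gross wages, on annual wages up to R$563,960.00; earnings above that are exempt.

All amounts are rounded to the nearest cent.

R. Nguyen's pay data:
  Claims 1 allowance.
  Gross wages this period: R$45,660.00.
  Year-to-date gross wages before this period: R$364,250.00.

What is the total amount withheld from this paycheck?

R$14,466.72

Wage Tax: taxable = R$45,660.00 − 1×R$360.00 = R$45,300.00
  R$3,790.00 + 30.16% × (R$45,300.00 − R$20,800.00) = R$3,790.00 + 30.16% × R$24,500.00 = R$11,179.20
Health Levy: 7.2% × R$45,660.00 = R$3,287.52
Total: R$11,179.20 + R$3,287.52 = R$14,466.72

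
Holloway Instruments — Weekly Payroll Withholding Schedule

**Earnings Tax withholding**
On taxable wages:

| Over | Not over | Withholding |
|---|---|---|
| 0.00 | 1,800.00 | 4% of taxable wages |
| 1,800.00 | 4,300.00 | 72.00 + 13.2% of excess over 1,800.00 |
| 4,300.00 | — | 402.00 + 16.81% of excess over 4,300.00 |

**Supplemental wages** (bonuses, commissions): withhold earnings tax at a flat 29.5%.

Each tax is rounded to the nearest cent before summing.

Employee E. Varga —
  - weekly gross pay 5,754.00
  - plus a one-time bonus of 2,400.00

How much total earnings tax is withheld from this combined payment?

1,354.42

Earnings Tax: taxable = 5,754.00
  402.00 + 16.81% × (5,754.00 − 4,300.00) = 402.00 + 16.81% × 1,454.00 = 646.42
Supplemental (29.5% flat on bonus): 29.5% × 2,400.00 = 708.00
Total earnings tax: 646.42 + 708.00 = 1,354.42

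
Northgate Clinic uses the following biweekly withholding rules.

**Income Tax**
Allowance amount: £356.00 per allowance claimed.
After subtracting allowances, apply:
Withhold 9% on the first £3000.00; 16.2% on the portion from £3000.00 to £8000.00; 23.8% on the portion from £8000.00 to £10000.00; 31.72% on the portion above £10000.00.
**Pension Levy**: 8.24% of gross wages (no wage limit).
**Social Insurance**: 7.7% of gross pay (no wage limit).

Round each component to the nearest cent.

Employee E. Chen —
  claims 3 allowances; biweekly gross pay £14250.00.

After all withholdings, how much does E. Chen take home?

Income Tax: taxable = £14250.00 − 3×£356.00 = £13182.00
  £1556.00 + 31.72% × (£13182.00 − £10000.00) = £1556.00 + 31.72% × £3182.00 = £2565.33
Pension Levy: 8.24% × £14250.00 = £1174.20
Social Insurance: 7.7% × £14250.00 = £1097.25
Total withheld: £2565.33 + £1174.20 + £1097.25 = £4836.78
Net pay: £14250.00 − £4836.78 = £9413.22

£9413.22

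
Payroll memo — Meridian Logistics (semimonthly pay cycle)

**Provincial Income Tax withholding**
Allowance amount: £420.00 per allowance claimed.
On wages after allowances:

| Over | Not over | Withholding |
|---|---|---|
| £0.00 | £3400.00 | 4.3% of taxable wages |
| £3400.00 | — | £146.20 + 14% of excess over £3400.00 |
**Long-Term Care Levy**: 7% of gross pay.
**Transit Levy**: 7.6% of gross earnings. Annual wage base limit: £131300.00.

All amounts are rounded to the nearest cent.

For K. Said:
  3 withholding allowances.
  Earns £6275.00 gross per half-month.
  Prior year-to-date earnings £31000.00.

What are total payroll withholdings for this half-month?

£1288.45

Provincial Income Tax: taxable = £6275.00 − 3×£420.00 = £5015.00
  £146.20 + 14% × (£5015.00 − £3400.00) = £146.20 + 14% × £1615.00 = £372.30
Long-Term Care Levy: 7% × £6275.00 = £439.25
Transit Levy: 7.6% × £6275.00 = £476.90
Total: £372.30 + £439.25 + £476.90 = £1288.45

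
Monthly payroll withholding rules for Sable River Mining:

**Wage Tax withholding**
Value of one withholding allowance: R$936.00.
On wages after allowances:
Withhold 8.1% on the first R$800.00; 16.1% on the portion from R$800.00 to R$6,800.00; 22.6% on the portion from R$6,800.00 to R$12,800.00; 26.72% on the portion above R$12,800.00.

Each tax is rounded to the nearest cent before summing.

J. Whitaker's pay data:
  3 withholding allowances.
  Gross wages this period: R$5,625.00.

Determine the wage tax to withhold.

Wage Tax: taxable = R$5,625.00 − 3×R$936.00 = R$2,817.00
  R$64.80 + 16.1% × (R$2,817.00 − R$800.00) = R$64.80 + 16.1% × R$2,017.00 = R$389.54

R$389.54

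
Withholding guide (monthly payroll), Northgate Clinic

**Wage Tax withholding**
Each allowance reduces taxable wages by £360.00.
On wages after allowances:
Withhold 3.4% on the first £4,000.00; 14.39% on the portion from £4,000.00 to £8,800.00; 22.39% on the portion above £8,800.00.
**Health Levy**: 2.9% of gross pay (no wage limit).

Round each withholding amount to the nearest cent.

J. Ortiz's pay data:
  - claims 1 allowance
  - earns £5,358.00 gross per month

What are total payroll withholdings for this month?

£434.99

Wage Tax: taxable = £5,358.00 − 1×£360.00 = £4,998.00
  £136.00 + 14.39% × (£4,998.00 − £4,000.00) = £136.00 + 14.39% × £998.00 = £279.61
Health Levy: 2.9% × £5,358.00 = £155.38
Total: £279.61 + £155.38 = £434.99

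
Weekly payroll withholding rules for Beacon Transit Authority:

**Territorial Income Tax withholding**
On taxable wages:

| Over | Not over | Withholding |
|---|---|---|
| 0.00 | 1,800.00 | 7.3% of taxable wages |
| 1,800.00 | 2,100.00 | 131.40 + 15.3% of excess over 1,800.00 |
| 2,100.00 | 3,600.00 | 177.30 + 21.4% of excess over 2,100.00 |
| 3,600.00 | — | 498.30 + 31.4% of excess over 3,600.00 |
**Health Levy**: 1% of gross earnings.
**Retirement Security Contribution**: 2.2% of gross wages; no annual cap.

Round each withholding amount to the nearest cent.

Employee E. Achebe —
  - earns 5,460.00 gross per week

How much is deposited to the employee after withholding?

4,202.94

Territorial Income Tax: taxable = 5,460.00
  498.30 + 31.4% × (5,460.00 − 3,600.00) = 498.30 + 31.4% × 1,860.00 = 1,082.34
Health Levy: 1% × 5,460.00 = 54.60
Retirement Security Contribution: 2.2% × 5,460.00 = 120.12
Total withheld: 1,082.34 + 54.60 + 120.12 = 1,257.06
Net pay: 5,460.00 − 1,257.06 = 4,202.94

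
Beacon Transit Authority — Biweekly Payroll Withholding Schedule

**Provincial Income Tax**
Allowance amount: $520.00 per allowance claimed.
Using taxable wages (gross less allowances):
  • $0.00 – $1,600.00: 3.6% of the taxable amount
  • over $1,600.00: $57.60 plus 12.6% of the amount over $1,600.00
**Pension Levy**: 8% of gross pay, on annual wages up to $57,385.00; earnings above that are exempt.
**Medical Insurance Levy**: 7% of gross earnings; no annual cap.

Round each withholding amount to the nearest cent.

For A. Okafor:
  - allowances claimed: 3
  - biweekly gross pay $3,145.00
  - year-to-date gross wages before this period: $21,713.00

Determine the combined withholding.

Provincial Income Tax: taxable = $3,145.00 − 3×$520.00 = $1,585.00
  3.6% × $1,585.00 = $57.06
Pension Levy: 8% × $3,145.00 = $251.60
Medical Insurance Levy: 7% × $3,145.00 = $220.15
Total: $57.06 + $251.60 + $220.15 = $528.81

$528.81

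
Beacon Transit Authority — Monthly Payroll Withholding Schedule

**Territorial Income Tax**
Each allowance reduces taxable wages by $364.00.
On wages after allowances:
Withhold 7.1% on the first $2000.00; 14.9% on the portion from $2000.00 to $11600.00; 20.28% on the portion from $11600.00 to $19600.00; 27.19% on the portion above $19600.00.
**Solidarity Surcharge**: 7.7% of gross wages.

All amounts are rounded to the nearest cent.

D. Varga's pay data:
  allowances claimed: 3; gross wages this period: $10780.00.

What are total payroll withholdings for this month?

Territorial Income Tax: taxable = $10780.00 − 3×$364.00 = $9688.00
  $142.00 + 14.9% × ($9688.00 − $2000.00) = $142.00 + 14.9% × $7688.00 = $1287.51
Solidarity Surcharge: 7.7% × $10780.00 = $830.06
Total: $1287.51 + $830.06 = $2117.57

$2117.57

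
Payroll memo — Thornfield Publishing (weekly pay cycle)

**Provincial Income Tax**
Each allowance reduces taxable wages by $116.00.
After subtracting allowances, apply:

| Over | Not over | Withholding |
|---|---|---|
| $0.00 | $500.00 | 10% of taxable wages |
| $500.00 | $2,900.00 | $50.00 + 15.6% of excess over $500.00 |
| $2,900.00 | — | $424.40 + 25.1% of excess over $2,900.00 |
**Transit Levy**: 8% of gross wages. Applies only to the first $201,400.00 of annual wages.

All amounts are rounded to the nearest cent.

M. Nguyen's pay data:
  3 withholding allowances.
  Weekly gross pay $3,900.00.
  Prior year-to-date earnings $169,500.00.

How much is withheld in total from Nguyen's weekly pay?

Provincial Income Tax: taxable = $3,900.00 − 3×$116.00 = $3,552.00
  $424.40 + 25.1% × ($3,552.00 − $2,900.00) = $424.40 + 25.1% × $652.00 = $588.05
Transit Levy: 8% × $3,900.00 = $312.00
Total: $588.05 + $312.00 = $900.05

$900.05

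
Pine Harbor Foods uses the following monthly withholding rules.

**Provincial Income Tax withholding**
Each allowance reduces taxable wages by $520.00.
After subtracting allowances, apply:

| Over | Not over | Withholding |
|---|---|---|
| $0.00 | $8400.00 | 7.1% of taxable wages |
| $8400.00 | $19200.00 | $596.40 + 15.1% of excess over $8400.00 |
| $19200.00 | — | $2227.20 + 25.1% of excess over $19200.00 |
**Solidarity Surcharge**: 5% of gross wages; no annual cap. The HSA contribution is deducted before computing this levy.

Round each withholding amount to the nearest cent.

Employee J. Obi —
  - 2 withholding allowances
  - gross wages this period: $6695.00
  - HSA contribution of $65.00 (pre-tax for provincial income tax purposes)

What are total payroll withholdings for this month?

Provincial Income Tax: taxable = $6695.00 − $65.00 − 2×$520.00 = $5590.00
  7.1% × $5590.00 = $396.89
Solidarity Surcharge: 5% × $6630.00 = $331.50
Total: $396.89 + $331.50 = $728.39

$728.39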